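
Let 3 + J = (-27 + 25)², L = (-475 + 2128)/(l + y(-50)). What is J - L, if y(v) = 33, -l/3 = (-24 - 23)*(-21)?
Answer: 1527/976 ≈ 1.5645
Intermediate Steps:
l = -2961 (l = -3*(-24 - 23)*(-21) = -(-141)*(-21) = -3*987 = -2961)
L = -551/976 (L = (-475 + 2128)/(-2961 + 33) = 1653/(-2928) = 1653*(-1/2928) = -551/976 ≈ -0.56455)
J = 1 (J = -3 + (-27 + 25)² = -3 + (-2)² = -3 + 4 = 1)
J - L = 1 - 1*(-551/976) = 1 + 551/976 = 1527/976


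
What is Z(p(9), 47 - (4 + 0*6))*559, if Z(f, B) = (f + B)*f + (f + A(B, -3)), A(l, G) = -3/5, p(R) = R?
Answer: 1331538/5 ≈ 2.6631e+5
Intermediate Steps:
A(l, G) = -⅗ (A(l, G) = -3*⅕ = -⅗)
Z(f, B) = -⅗ + f + f*(B + f) (Z(f, B) = (f + B)*f + (f - ⅗) = (B + f)*f + (-⅗ + f) = f*(B + f) + (-⅗ + f) = -⅗ + f + f*(B + f))
Z(p(9), 47 - (4 + 0*6))*559 = (-⅗ + 9 + 9² + (47 - (4 + 0*6))*9)*559 = (-⅗ + 9 + 81 + (47 - (4 + 0))*9)*559 = (-⅗ + 9 + 81 + (47 - 1*4)*9)*559 = (-⅗ + 9 + 81 + (47 - 4)*9)*559 = (-⅗ + 9 + 81 + 43*9)*559 = (-⅗ + 9 + 81 + 387)*559 = (2382/5)*559 = 1331538/5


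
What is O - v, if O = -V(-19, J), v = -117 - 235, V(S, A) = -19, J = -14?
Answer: 371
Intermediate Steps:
v = -352
O = 19 (O = -1*(-19) = 19)
O - v = 19 - 1*(-352) = 19 + 352 = 371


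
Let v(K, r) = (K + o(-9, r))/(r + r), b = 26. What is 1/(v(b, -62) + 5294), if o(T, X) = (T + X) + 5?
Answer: 31/164124 ≈ 0.00018888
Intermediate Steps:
o(T, X) = 5 + T + X
v(K, r) = (-4 + K + r)/(2*r) (v(K, r) = (K + (5 - 9 + r))/(r + r) = (K + (-4 + r))/((2*r)) = (-4 + K + r)*(1/(2*r)) = (-4 + K + r)/(2*r))
1/(v(b, -62) + 5294) = 1/((½)*(-4 + 26 - 62)/(-62) + 5294) = 1/((½)*(-1/62)*(-40) + 5294) = 1/(10/31 + 5294) = 1/(164124/31) = 31/164124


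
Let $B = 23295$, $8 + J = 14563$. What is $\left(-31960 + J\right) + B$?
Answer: $5890$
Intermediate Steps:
$J = 14555$ ($J = -8 + 14563 = 14555$)
$\left(-31960 + J\right) + B = \left(-31960 + 14555\right) + 23295 = -17405 + 23295 = 5890$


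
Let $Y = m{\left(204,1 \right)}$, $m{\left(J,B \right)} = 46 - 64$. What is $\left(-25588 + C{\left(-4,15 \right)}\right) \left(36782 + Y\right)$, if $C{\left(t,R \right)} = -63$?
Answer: $-943033364$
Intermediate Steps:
$m{\left(J,B \right)} = -18$ ($m{\left(J,B \right)} = 46 - 64 = -18$)
$Y = -18$
$\left(-25588 + C{\left(-4,15 \right)}\right) \left(36782 + Y\right) = \left(-25588 - 63\right) \left(36782 - 18\right) = \left(-25651\right) 36764 = -943033364$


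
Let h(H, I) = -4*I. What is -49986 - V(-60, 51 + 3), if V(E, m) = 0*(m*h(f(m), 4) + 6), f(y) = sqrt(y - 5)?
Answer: -49986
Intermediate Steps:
f(y) = sqrt(-5 + y)
V(E, m) = 0 (V(E, m) = 0*(m*(-4*4) + 6) = 0*(m*(-16) + 6) = 0*(-16*m + 6) = 0*(6 - 16*m) = 0)
-49986 - V(-60, 51 + 3) = -49986 - 1*0 = -49986 + 0 = -49986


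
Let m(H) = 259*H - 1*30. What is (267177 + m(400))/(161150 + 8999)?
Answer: 370747/170149 ≈ 2.1790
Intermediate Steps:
m(H) = -30 + 259*H (m(H) = 259*H - 30 = -30 + 259*H)
(267177 + m(400))/(161150 + 8999) = (267177 + (-30 + 259*400))/(161150 + 8999) = (267177 + (-30 + 103600))/170149 = (267177 + 103570)*(1/170149) = 370747*(1/170149) = 370747/170149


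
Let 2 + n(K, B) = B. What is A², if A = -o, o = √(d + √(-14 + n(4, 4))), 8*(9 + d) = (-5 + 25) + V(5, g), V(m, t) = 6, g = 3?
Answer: -23/4 + 2*I*√3 ≈ -5.75 + 3.4641*I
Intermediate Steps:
n(K, B) = -2 + B
d = -23/4 (d = -9 + ((-5 + 25) + 6)/8 = -9 + (20 + 6)/8 = -9 + (⅛)*26 = -9 + 13/4 = -23/4 ≈ -5.7500)
o = √(-23/4 + 2*I*√3) (o = √(-23/4 + √(-14 + (-2 + 4))) = √(-23/4 + √(-14 + 2)) = √(-23/4 + √(-12)) = √(-23/4 + 2*I*√3) ≈ 0.69385 + 2.4963*I)
A = -√(-23 + 8*I*√3)/2 ≈ -0.69385 - 2.4963*I
A² = (-√(-23 + 8*I*√3)/2)² = -23/4 + 2*I*√3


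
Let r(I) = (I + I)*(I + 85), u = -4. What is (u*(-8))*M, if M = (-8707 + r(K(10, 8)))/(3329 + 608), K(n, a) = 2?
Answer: -267488/3937 ≈ -67.942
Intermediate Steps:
r(I) = 2*I*(85 + I) (r(I) = (2*I)*(85 + I) = 2*I*(85 + I))
M = -8359/3937 (M = (-8707 + 2*2*(85 + 2))/(3329 + 608) = (-8707 + 2*2*87)/3937 = (-8707 + 348)*(1/3937) = -8359*1/3937 = -8359/3937 ≈ -2.1232)
(u*(-8))*M = -4*(-8)*(-8359/3937) = 32*(-8359/3937) = -267488/3937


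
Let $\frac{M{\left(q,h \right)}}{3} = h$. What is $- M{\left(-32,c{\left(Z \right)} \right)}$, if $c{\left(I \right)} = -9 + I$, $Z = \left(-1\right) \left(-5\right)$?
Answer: $12$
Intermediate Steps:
$Z = 5$
$M{\left(q,h \right)} = 3 h$
$- M{\left(-32,c{\left(Z \right)} \right)} = - 3 \left(-9 + 5\right) = - 3 \left(-4\right) = \left(-1\right) \left(-12\right) = 12$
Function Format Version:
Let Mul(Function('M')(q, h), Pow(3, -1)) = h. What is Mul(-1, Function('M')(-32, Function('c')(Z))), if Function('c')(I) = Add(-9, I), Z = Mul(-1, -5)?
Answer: 12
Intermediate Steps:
Z = 5
Function('M')(q, h) = Mul(3, h)
Mul(-1, Function('M')(-32, Function('c')(Z))) = Mul(-1, Mul(3, Add(-9, 5))) = Mul(-1, Mul(3, -4)) = Mul(-1, -12) = 12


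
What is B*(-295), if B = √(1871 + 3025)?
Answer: -3540*√34 ≈ -20642.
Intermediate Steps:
B = 12*√34 (B = √4896 = 12*√34 ≈ 69.971)
B*(-295) = (12*√34)*(-295) = -3540*√34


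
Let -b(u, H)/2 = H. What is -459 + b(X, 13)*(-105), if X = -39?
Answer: 2271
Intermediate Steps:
b(u, H) = -2*H
-459 + b(X, 13)*(-105) = -459 - 2*13*(-105) = -459 - 26*(-105) = -459 + 2730 = 2271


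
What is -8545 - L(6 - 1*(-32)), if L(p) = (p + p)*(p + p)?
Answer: -14321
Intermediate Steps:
L(p) = 4*p**2 (L(p) = (2*p)*(2*p) = 4*p**2)
-8545 - L(6 - 1*(-32)) = -8545 - 4*(6 - 1*(-32))**2 = -8545 - 4*(6 + 32)**2 = -8545 - 4*38**2 = -8545 - 4*1444 = -8545 - 1*5776 = -8545 - 5776 = -14321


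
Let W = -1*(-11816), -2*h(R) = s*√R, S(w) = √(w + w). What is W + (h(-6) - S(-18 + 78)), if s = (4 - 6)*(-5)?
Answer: 11816 - 2*√30 - 5*I*√6 ≈ 11805.0 - 12.247*I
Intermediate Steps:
s = 10 (s = -2*(-5) = 10)
S(w) = √2*√w (S(w) = √(2*w) = √2*√w)
h(R) = -5*√R
W = 11816
W + (h(-6) - S(-18 + 78)) = 11816 + (-5*I*√6 - √2*√(-18 + 78)) = 11816 + (-5*I*√6 - √2*√60) = 11816 + (-5*I*√6 - √2*2*√15) = 11816 + (-5*I*√6 - 2*√30) = 11816 + (-2*√30 - 5*I*√6) = 11816 - 2*√30 - 5*I*√6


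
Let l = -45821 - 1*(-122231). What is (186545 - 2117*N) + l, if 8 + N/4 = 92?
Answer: -448357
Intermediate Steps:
N = 336 (N = -32 + 4*92 = -32 + 368 = 336)
l = 76410 (l = -45821 + 122231 = 76410)
(186545 - 2117*N) + l = (186545 - 2117*336) + 76410 = (186545 - 711312) + 76410 = -524767 + 76410 = -448357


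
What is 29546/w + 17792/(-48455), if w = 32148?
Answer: 429837107/778865670 ≈ 0.55188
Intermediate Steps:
29546/w + 17792/(-48455) = 29546/32148 + 17792/(-48455) = 29546*(1/32148) + 17792*(-1/48455) = 14773/16074 - 17792/48455 = 429837107/778865670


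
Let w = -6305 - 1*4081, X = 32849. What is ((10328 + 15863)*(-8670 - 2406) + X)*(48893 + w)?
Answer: -11169289090169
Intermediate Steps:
w = -10386 (w = -6305 - 4081 = -10386)
((10328 + 15863)*(-8670 - 2406) + X)*(48893 + w) = ((10328 + 15863)*(-8670 - 2406) + 32849)*(48893 - 10386) = (26191*(-11076) + 32849)*38507 = (-290091516 + 32849)*38507 = -290058667*38507 = -11169289090169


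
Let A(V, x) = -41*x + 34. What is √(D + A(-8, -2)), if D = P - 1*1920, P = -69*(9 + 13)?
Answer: I*√3322 ≈ 57.637*I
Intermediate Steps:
P = -1518 (P = -69*22 = -1518)
A(V, x) = 34 - 41*x
D = -3438 (D = -1518 - 1*1920 = -1518 - 1920 = -3438)
√(D + A(-8, -2)) = √(-3438 + (34 - 41*(-2))) = √(-3438 + (34 + 82)) = √(-3438 + 116) = √(-3322) = I*√3322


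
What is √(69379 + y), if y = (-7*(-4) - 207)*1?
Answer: 20*√173 ≈ 263.06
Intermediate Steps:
y = -179 (y = (28 - 207)*1 = -179*1 = -179)
√(69379 + y) = √(69379 - 179) = √69200 = 20*√173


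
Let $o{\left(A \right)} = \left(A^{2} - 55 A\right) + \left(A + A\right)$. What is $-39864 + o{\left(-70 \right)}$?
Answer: $-31254$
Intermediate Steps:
$o{\left(A \right)} = A^{2} - 53 A$ ($o{\left(A \right)} = \left(A^{2} - 55 A\right) + 2 A = A^{2} - 53 A$)
$-39864 + o{\left(-70 \right)} = -39864 - 70 \left(-53 - 70\right) = -39864 - -8610 = -39864 + 8610 = -31254$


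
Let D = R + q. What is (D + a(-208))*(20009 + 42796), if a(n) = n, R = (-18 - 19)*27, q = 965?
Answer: -15198810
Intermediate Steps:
R = -999 (R = -37*27 = -999)
D = -34 (D = -999 + 965 = -34)
(D + a(-208))*(20009 + 42796) = (-34 - 208)*(20009 + 42796) = -242*62805 = -15198810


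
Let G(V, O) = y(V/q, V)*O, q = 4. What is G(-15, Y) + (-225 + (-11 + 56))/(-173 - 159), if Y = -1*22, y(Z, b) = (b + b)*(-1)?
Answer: -54735/83 ≈ -659.46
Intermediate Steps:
y(Z, b) = -2*b (y(Z, b) = (2*b)*(-1) = -2*b)
Y = -22
G(V, O) = -2*O*V (G(V, O) = (-2*V)*O = -2*O*V)
G(-15, Y) + (-225 + (-11 + 56))/(-173 - 159) = -2*(-22)*(-15) + (-225 + (-11 + 56))/(-173 - 159) = -660 + (-225 + 45)/(-332) = -660 - 180*(-1/332) = -660 + 45/83 = -54735/83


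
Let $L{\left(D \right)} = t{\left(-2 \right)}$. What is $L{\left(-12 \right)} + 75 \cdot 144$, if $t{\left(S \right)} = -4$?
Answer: $10796$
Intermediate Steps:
$L{\left(D \right)} = -4$
$L{\left(-12 \right)} + 75 \cdot 144 = -4 + 75 \cdot 144 = -4 + 10800 = 10796$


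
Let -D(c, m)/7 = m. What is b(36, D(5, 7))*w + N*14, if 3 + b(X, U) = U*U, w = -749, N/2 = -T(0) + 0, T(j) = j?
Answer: -1796102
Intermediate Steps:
D(c, m) = -7*m
N = 0 (N = 2*(-1*0 + 0) = 2*(0 + 0) = 2*0 = 0)
b(X, U) = -3 + U² (b(X, U) = -3 + U*U = -3 + U²)
b(36, D(5, 7))*w + N*14 = (-3 + (-7*7)²)*(-749) + 0*14 = (-3 + (-49)²)*(-749) + 0 = (-3 + 2401)*(-749) + 0 = 2398*(-749) + 0 = -1796102 + 0 = -1796102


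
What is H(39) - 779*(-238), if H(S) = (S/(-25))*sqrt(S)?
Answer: 185402 - 39*sqrt(39)/25 ≈ 1.8539e+5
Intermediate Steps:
H(S) = -S**(3/2)/25 (H(S) = (S*(-1/25))*sqrt(S) = (-S/25)*sqrt(S) = -S**(3/2)/25)
H(39) - 779*(-238) = -39*sqrt(39)/25 - 779*(-238) = -39*sqrt(39)/25 + 185402 = 185402 - 39*sqrt(39)/25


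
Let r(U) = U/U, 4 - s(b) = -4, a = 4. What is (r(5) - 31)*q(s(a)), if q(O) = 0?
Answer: 0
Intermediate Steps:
s(b) = 8 (s(b) = 4 - 1*(-4) = 4 + 4 = 8)
r(U) = 1
(r(5) - 31)*q(s(a)) = (1 - 31)*0 = -30*0 = 0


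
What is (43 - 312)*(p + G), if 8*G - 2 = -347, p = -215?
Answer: 555485/8 ≈ 69436.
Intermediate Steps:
G = -345/8 (G = ¼ + (⅛)*(-347) = ¼ - 347/8 = -345/8 ≈ -43.125)
(43 - 312)*(p + G) = (43 - 312)*(-215 - 345/8) = -269*(-2065/8) = 555485/8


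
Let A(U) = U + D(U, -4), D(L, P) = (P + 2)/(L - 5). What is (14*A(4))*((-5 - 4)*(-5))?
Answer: 3780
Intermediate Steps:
D(L, P) = (2 + P)/(-5 + L)
A(U) = U - 2/(-5 + U) (A(U) = U + (2 - 4)/(-5 + U) = U - 2/(-5 + U))
(14*A(4))*((-5 - 4)*(-5)) = (14*((-2 + 4*(-5 + 4))/(-5 + 4)))*((-5 - 4)*(-5)) = (14*((-2 + 4*(-1))/(-1)))*(-9*(-5)) = (14*(-(-2 - 4)))*45 = (14*(-1*(-6)))*45 = (14*6)*45 = 84*45 = 3780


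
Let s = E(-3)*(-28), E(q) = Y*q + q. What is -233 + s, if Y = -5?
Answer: -569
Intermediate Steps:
E(q) = -4*q (E(q) = -5*q + q = -4*q)
s = -336 (s = -4*(-3)*(-28) = 12*(-28) = -336)
-233 + s = -233 - 336 = -569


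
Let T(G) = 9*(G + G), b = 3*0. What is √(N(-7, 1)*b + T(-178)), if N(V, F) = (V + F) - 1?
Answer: 6*I*√89 ≈ 56.604*I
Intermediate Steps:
N(V, F) = -1 + F + V (N(V, F) = (F + V) - 1 = -1 + F + V)
b = 0
T(G) = 18*G (T(G) = 9*(2*G) = 18*G)
√(N(-7, 1)*b + T(-178)) = √((-1 + 1 - 7)*0 + 18*(-178)) = √(-7*0 - 3204) = √(0 - 3204) = √(-3204) = 6*I*√89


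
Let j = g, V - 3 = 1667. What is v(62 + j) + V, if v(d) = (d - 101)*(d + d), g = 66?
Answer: 8582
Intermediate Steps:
V = 1670 (V = 3 + 1667 = 1670)
j = 66
v(d) = 2*d*(-101 + d) (v(d) = (-101 + d)*(2*d) = 2*d*(-101 + d))
v(62 + j) + V = 2*(62 + 66)*(-101 + (62 + 66)) + 1670 = 2*128*(-101 + 128) + 1670 = 2*128*27 + 1670 = 6912 + 1670 = 8582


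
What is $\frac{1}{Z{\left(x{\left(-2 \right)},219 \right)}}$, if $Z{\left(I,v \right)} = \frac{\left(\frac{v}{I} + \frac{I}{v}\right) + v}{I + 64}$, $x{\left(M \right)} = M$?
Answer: $\frac{876}{1547} \approx 0.56626$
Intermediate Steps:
$Z{\left(I,v \right)} = \frac{v + \frac{I}{v} + \frac{v}{I}}{64 + I}$ ($Z{\left(I,v \right)} = \frac{\left(\frac{I}{v} + \frac{v}{I}\right) + v}{64 + I} = \frac{v + \frac{I}{v} + \frac{v}{I}}{64 + I}$)
$\frac{1}{Z{\left(x{\left(-2 \right)},219 \right)}} = \frac{1}{\frac{1}{-2} \cdot \frac{1}{219} \frac{1}{64 - 2} \left(\left(-2\right)^{2} + 219^{2} - 2 \cdot 219^{2}\right)} = \frac{1}{\left(- \frac{1}{2}\right) \frac{1}{219} \cdot \frac{1}{62} \left(4 + 47961 - 95922\right)} = \frac{1}{\left(- \frac{1}{2}\right) \frac{1}{219} \cdot \frac{1}{62} \left(-47957\right)} = \frac{1}{\frac{1547}{876}} = \frac{876}{1547}$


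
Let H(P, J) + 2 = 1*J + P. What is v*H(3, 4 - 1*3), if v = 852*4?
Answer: 6816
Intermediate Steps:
v = 3408
H(P, J) = -2 + J + P (H(P, J) = -2 + (1*J + P) = -2 + (J + P) = -2 + J + P)
v*H(3, 4 - 1*3) = 3408*(-2 + (4 - 1*3) + 3) = 3408*(-2 + (4 - 3) + 3) = 3408*(-2 + 1 + 3) = 3408*2 = 6816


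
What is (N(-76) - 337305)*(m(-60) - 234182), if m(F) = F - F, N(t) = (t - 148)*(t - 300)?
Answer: 59267014742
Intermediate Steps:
N(t) = (-300 + t)*(-148 + t) (N(t) = (-148 + t)*(-300 + t) = (-300 + t)*(-148 + t))
m(F) = 0
(N(-76) - 337305)*(m(-60) - 234182) = ((44400 + (-76)² - 448*(-76)) - 337305)*(0 - 234182) = ((44400 + 5776 + 34048) - 337305)*(-234182) = (84224 - 337305)*(-234182) = -253081*(-234182) = 59267014742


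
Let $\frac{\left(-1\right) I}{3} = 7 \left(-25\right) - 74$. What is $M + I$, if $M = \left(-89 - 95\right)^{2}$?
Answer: $34603$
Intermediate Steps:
$I = 747$ ($I = - 3 \left(7 \left(-25\right) - 74\right) = - 3 \left(-175 - 74\right) = \left(-3\right) \left(-249\right) = 747$)
$M = 33856$ ($M = \left(-184\right)^{2} = 33856$)
$M + I = 33856 + 747 = 34603$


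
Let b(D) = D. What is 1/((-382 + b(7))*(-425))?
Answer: 1/159375 ≈ 6.2745e-6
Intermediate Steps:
1/((-382 + b(7))*(-425)) = 1/((-382 + 7)*(-425)) = 1/(-375*(-425)) = 1/159375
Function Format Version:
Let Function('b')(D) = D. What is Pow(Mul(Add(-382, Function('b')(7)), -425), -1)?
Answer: Rational(1, 159375) ≈ 6.2745e-6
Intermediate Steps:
Pow(Mul(Add(-382, Function('b')(7)), -425), -1) = Pow(Mul(Add(-382, 7), -425), -1) = Pow(Mul(-375, -425), -1) = Pow(159375, -1) = Rational(1, 159375)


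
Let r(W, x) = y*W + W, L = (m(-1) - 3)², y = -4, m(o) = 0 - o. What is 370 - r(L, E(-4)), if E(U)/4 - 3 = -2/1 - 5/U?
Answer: 382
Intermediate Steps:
m(o) = -o
E(U) = 4 - 20/U (E(U) = 12 + 4*(-2/1 - 5/U) = 12 + 4*(-2*1 - 5/U) = 12 + 4*(-2 - 5/U) = 12 + (-8 - 20/U) = 4 - 20/U)
L = 4 (L = (-1*(-1) - 3)² = (1 - 3)² = (-2)² = 4)
r(W, x) = -3*W (r(W, x) = -4*W + W = -3*W)
370 - r(L, E(-4)) = 370 - (-3)*4 = 370 - 1*(-12) = 370 + 12 = 382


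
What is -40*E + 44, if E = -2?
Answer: 124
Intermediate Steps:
-40*E + 44 = -40*(-2) + 44 = 80 + 44 = 124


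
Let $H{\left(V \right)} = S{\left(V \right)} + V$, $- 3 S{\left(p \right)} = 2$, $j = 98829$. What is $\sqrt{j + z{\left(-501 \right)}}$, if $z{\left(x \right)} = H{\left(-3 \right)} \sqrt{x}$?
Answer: $\frac{\sqrt{889461 - 33 i \sqrt{501}}}{3} \approx 314.37 - 0.13053 i$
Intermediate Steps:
$S{\left(p \right)} = - \frac{2}{3}$ ($S{\left(p \right)} = \left(- \frac{1}{3}\right) 2 = - \frac{2}{3}$)
$H{\left(V \right)} = - \frac{2}{3} + V$
$z{\left(x \right)} = - \frac{11 \sqrt{x}}{3}$ ($z{\left(x \right)} = \left(- \frac{2}{3} - 3\right) \sqrt{x} = - \frac{11 \sqrt{x}}{3}$)
$\sqrt{j + z{\left(-501 \right)}} = \sqrt{98829 - \frac{11 \sqrt{-501}}{3}} = \sqrt{98829 - \frac{11 i \sqrt{501}}{3}}$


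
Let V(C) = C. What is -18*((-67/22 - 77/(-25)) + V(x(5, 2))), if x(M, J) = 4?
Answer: -19971/275 ≈ -72.622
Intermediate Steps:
-18*((-67/22 - 77/(-25)) + V(x(5, 2))) = -18*((-67/22 - 77/(-25)) + 4) = -18*((-67*1/22 - 77*(-1/25)) + 4) = -18*((-67/22 + 77/25) + 4) = -18*(19/550 + 4) = -18*2219/550 = -19971/275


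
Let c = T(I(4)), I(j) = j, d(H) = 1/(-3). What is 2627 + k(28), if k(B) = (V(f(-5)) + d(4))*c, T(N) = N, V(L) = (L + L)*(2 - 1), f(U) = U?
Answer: 7757/3 ≈ 2585.7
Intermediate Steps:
d(H) = -⅓ (d(H) = 1*(-⅓) = -⅓)
V(L) = 2*L (V(L) = (2*L)*1 = 2*L)
c = 4
k(B) = -124/3 (k(B) = (2*(-5) - ⅓)*4 = (-10 - ⅓)*4 = -31/3*4 = -124/3)
2627 + k(28) = 2627 - 124/3 = 7757/3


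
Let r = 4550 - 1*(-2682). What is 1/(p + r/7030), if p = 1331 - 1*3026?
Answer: -3515/5954309 ≈ -0.00059033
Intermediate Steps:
r = 7232 (r = 4550 + 2682 = 7232)
p = -1695 (p = 1331 - 3026 = -1695)
1/(p + r/7030) = 1/(-1695 + 7232/7030) = 1/(-1695 + 7232*(1/7030)) = 1/(-1695 + 3616/3515) = 1/(-5954309/3515) = -3515/5954309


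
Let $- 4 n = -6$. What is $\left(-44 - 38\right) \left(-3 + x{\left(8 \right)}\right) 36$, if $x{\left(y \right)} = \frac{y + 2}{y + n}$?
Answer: $\frac{109224}{19} \approx 5748.6$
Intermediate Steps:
$n = \frac{3}{2}$ ($n = \left(- \frac{1}{4}\right) \left(-6\right) = \frac{3}{2} \approx 1.5$)
$x{\left(y \right)} = \frac{2 + y}{\frac{3}{2} + y}$ ($x{\left(y \right)} = \frac{y + 2}{y + \frac{3}{2}} = \frac{2 + y}{\frac{3}{2} + y}$)
$\left(-44 - 38\right) \left(-3 + x{\left(8 \right)}\right) 36 = \left(-44 - 38\right) \left(-3 + \frac{2 \left(2 + 8\right)}{3 + 2 \cdot 8}\right) 36 = - 82 \left(-3 + 2 \frac{1}{3 + 16} \cdot 10\right) 36 = - 82 \left(-3 + 2 \cdot \frac{1}{19} \cdot 10\right) 36 = - 82 \left(-3 + \frac{20}{19}\right) 36 = \left(-82\right) \left(- \frac{37}{19}\right) 36 = \frac{3034}{19} \cdot 36 = \frac{109224}{19}$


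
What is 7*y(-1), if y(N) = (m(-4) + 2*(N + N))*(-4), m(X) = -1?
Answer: 140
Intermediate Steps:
y(N) = 4 - 16*N (y(N) = (-1 + 2*(N + N))*(-4) = (-1 + 2*(2*N))*(-4) = (-1 + 4*N)*(-4) = 4 - 16*N)
7*y(-1) = 7*(4 - 16*(-1)) = 7*(4 + 16) = 7*20 = 140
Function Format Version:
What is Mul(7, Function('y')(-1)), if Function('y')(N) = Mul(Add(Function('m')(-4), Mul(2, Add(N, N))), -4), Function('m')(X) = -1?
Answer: 140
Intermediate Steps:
Function('y')(N) = Add(4, Mul(-16, N)) (Function('y')(N) = Mul(Add(-1, Mul(2, Add(N, N))), -4) = Mul(Add(-1, Mul(2, Mul(2, N))), -4) = Mul(Add(-1, Mul(4, N)), -4) = Add(4, Mul(-16, N)))
Mul(7, Function('y')(-1)) = Mul(7, Add(4, Mul(-16, -1))) = Mul(7, Add(4, 16)) = Mul(7, 20) = 140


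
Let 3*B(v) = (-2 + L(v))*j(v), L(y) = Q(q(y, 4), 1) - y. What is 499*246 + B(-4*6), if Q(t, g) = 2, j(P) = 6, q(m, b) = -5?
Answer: 122802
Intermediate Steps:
L(y) = 2 - y
B(v) = -2*v (B(v) = ((-2 + (2 - v))*6)/3 = (-v*6)/3 = (-6*v)/3 = -2*v)
499*246 + B(-4*6) = 499*246 - (-8)*6 = 122754 - 2*(-24) = 122754 + 48 = 122802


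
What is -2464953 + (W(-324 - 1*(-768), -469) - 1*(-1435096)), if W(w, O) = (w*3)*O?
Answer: -1654565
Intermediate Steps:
W(w, O) = 3*O*w (W(w, O) = (3*w)*O = 3*O*w)
-2464953 + (W(-324 - 1*(-768), -469) - 1*(-1435096)) = -2464953 + (3*(-469)*(-324 - 1*(-768)) - 1*(-1435096)) = -2464953 + (3*(-469)*(-324 + 768) + 1435096) = -2464953 + (3*(-469)*444 + 1435096) = -2464953 + (-624708 + 1435096) = -2464953 + 810388 = -1654565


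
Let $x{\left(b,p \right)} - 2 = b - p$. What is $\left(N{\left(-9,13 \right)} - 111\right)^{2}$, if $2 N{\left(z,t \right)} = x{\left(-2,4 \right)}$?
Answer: $12769$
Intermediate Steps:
$x{\left(b,p \right)} = 2 + b - p$ ($x{\left(b,p \right)} = 2 + \left(b - p\right) = 2 + b - p$)
$N{\left(z,t \right)} = -2$ ($N{\left(z,t \right)} = \frac{2 - 2 - 4}{2} = \frac{1}{2} \left(-4\right) = -2$)
$\left(N{\left(-9,13 \right)} - 111\right)^{2} = \left(-2 - 111\right)^{2} = \left(-113\right)^{2} = 12769$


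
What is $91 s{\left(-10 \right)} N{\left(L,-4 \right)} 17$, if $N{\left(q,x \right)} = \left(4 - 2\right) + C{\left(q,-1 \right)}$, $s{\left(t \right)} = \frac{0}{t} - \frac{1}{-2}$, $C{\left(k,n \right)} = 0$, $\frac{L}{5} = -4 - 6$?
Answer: $1547$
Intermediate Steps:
$L = -50$ ($L = 5 \left(-4 - 6\right) = 5 \left(-10\right) = -50$)
$s{\left(t \right)} = \frac{1}{2}$ ($s{\left(t \right)} = 0 - - \frac{1}{2} = 0 + \frac{1}{2} = \frac{1}{2}$)
$N{\left(q,x \right)} = 2$ ($N{\left(q,x \right)} = \left(4 - 2\right) + 0 = 2 + 0 = 2$)
$91 s{\left(-10 \right)} N{\left(L,-4 \right)} 17 = 91 \cdot \frac{1}{2} \cdot 2 \cdot 17 = \frac{91}{2} \cdot 34 = 1547$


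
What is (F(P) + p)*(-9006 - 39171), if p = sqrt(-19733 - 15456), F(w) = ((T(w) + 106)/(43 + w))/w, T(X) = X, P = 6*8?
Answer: -176649/104 - 48177*I*sqrt(35189) ≈ -1698.5 - 9.0374e+6*I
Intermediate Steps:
P = 48
F(w) = (106 + w)/(w*(43 + w)) (F(w) = ((w + 106)/(43 + w))/w = ((106 + w)/(43 + w))/w = (106 + w)/(w*(43 + w)))
p = I*sqrt(35189) (p = sqrt(-35189) = I*sqrt(35189) ≈ 187.59*I)
(F(P) + p)*(-9006 - 39171) = ((106 + 48)/(48*(43 + 48)) + I*sqrt(35189))*(-9006 - 39171) = ((1/48)*154/91 + I*sqrt(35189))*(-48177) = ((1/48)*(1/91)*154 + I*sqrt(35189))*(-48177) = (11/312 + I*sqrt(35189))*(-48177) = -176649/104 - 48177*I*sqrt(35189)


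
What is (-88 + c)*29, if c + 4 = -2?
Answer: -2726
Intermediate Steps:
c = -6 (c = -4 - 2 = -6)
(-88 + c)*29 = (-88 - 6)*29 = -94*29 = -2726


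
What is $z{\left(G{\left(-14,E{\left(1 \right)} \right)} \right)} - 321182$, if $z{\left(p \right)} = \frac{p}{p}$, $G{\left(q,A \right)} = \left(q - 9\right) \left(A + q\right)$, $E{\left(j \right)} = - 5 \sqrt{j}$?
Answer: $-321181$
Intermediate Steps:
$G{\left(q,A \right)} = \left(-9 + q\right) \left(A + q\right)$
$z{\left(p \right)} = 1$
$z{\left(G{\left(-14,E{\left(1 \right)} \right)} \right)} - 321182 = 1 - 321182 = -321181$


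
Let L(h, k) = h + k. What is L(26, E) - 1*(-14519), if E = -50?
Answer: 14495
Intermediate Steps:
L(26, E) - 1*(-14519) = (26 - 50) - 1*(-14519) = -24 + 14519 = 14495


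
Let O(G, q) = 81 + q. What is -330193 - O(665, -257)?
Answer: -330017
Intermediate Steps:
-330193 - O(665, -257) = -330193 - (81 - 257) = -330193 - 1*(-176) = -330193 + 176 = -330017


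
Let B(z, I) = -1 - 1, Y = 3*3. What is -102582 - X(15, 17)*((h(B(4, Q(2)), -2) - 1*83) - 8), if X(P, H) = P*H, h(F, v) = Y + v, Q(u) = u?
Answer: -81162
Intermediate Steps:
Y = 9
B(z, I) = -2
h(F, v) = 9 + v
X(P, H) = H*P
-102582 - X(15, 17)*((h(B(4, Q(2)), -2) - 1*83) - 8) = -102582 - 17*15*(((9 - 2) - 1*83) - 8) = -102582 - 255*((7 - 83) - 8) = -102582 - 255*(-76 - 8) = -102582 - 255*(-84) = -102582 - 1*(-21420) = -102582 + 21420 = -81162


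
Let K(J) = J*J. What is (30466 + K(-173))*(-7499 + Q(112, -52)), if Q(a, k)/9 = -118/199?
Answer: -90191658385/199 ≈ -4.5322e+8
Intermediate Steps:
Q(a, k) = -1062/199 (Q(a, k) = 9*(-118/199) = -1062/199)
K(J) = J**2
(30466 + K(-173))*(-7499 + Q(112, -52)) = (30466 + (-173)**2)*(-7499 - 1062/199) = (30466 + 29929)*(-1493363/199) = 60395*(-1493363/199) = -90191658385/199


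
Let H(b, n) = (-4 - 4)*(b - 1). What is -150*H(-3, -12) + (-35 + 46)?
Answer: -4789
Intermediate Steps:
H(b, n) = 8 - 8*b (H(b, n) = -8*(-1 + b) = 8 - 8*b)
-150*H(-3, -12) + (-35 + 46) = -150*(8 - 8*(-3)) + (-35 + 46) = -150*(8 + 24) + 11 = -150*32 + 11 = -4800 + 11 = -4789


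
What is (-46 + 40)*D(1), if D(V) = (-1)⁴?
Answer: -6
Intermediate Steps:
D(V) = 1
(-46 + 40)*D(1) = (-46 + 40)*1 = -6*1 = -6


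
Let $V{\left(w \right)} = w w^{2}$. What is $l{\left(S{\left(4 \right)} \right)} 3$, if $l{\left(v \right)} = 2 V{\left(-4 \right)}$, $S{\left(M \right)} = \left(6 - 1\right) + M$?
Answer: $-384$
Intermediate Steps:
$S{\left(M \right)} = 5 + M$
$V{\left(w \right)} = w^{3}$
$l{\left(v \right)} = -128$ ($l{\left(v \right)} = 2 \left(-4\right)^{3} = 2 \left(-64\right) = -128$)
$l{\left(S{\left(4 \right)} \right)} 3 = \left(-128\right) 3 = -384$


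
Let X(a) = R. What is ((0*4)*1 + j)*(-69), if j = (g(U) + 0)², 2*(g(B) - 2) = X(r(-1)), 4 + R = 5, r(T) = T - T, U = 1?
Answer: -1725/4 ≈ -431.25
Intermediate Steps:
r(T) = 0
R = 1 (R = -4 + 5 = 1)
X(a) = 1
g(B) = 5/2 (g(B) = 2 + (½)*1 = 2 + ½ = 5/2)
j = 25/4 (j = (5/2 + 0)² = (5/2)² = 25/4 ≈ 6.2500)
((0*4)*1 + j)*(-69) = ((0*4)*1 + 25/4)*(-69) = (0*1 + 25/4)*(-69) = (0 + 25/4)*(-69) = (25/4)*(-69) = -1725/4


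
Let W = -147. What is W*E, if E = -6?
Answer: 882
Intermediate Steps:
W*E = -147*(-6) = 882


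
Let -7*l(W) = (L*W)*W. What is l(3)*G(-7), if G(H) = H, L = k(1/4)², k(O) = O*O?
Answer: 9/256 ≈ 0.035156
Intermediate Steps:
k(O) = O²
L = 1/256 (L = ((1/4)²)² = ((¼)²)² = (1/16)² = 1/256 ≈ 0.0039063)
l(W) = -W²/1792 (l(W) = -W/256*W/7 = -W²/1792)
l(3)*G(-7) = -1/1792*3²*(-7) = -1/1792*9*(-7) = -9/1792*(-7) = 9/256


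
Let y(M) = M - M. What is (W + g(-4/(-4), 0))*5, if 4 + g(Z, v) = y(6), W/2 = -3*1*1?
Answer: -50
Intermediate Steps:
W = -6 (W = 2*(-3*1*1) = 2*(-3*1) = 2*(-3) = -6)
y(M) = 0
g(Z, v) = -4 (g(Z, v) = -4 + 0 = -4)
(W + g(-4/(-4), 0))*5 = (-6 - 4)*5 = -10*5 = -50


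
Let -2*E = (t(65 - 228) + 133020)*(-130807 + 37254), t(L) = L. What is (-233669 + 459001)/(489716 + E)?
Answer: 450664/12430150353 ≈ 3.6256e-5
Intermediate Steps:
E = 12429170921/2 (E = -((65 - 228) + 133020)*(-130807 + 37254)/2 = -(-163 + 133020)*(-93553)/2 = -132857*(-93553)/2 = -½*(-12429170921) = 12429170921/2 ≈ 6.2146e+9)
(-233669 + 459001)/(489716 + E) = (-233669 + 459001)/(489716 + 12429170921/2) = 225332/(12430150353/2) = 225332*(2/12430150353) = 450664/12430150353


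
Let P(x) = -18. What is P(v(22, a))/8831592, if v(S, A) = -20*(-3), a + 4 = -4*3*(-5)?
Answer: -1/490644 ≈ -2.0381e-6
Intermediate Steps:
a = 56 (a = -4 - 4*3*(-5) = -4 - 12*(-5) = -4 + 60 = 56)
v(S, A) = 60
P(v(22, a))/8831592 = -18/8831592 = -18*1/8831592 = -1/490644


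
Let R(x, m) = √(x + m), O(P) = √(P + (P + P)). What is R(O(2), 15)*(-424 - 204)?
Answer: -628*√(15 + √6) ≈ -2623.3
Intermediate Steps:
O(P) = √3*√P (O(P) = √(P + 2*P) = √(3*P) = √3*√P)
R(x, m) = √(m + x)
R(O(2), 15)*(-424 - 204) = √(15 + √3*√2)*(-424 - 204) = √(15 + √6)*(-628) = -628*√(15 + √6)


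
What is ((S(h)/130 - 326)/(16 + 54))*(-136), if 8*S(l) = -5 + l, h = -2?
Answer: 5763799/9100 ≈ 633.38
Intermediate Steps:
S(l) = -5/8 + l/8 (S(l) = (-5 + l)/8 = -5/8 + l/8)
((S(h)/130 - 326)/(16 + 54))*(-136) = (((-5/8 + (⅛)*(-2))/130 - 326)/(16 + 54))*(-136) = (((-5/8 - ¼)*(1/130) - 326)/70)*(-136) = ((-7/8*1/130 - 326)*(1/70))*(-136) = ((-7/1040 - 326)*(1/70))*(-136) = -339047/1040*1/70*(-136) = -339047/72800*(-136) = 5763799/9100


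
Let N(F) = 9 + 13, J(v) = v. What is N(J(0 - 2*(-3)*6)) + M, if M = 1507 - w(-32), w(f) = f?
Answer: 1561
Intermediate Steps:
M = 1539 (M = 1507 - 1*(-32) = 1507 + 32 = 1539)
N(F) = 22
N(J(0 - 2*(-3)*6)) + M = 22 + 1539 = 1561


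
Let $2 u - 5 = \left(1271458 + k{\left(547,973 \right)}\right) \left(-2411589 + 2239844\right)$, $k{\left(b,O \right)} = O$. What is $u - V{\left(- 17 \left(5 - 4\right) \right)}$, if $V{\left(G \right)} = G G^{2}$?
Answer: $-109266826132$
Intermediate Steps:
$V{\left(G \right)} = G^{3}$
$u = -109266831045$ ($u = \frac{5}{2} + \frac{\left(1271458 + 973\right) \left(-2411589 + 2239844\right)}{2} = \frac{5}{2} + \frac{1272431 \left(-171745\right)}{2} = \frac{5}{2} + \frac{1}{2} \left(-218533662095\right) = \frac{5}{2} - \frac{218533662095}{2} = -109266831045$)
$u - V{\left(- 17 \left(5 - 4\right) \right)} = -109266831045 - \left(- 17 \left(5 - 4\right)\right)^{3} = -109266831045 - \left(\left(-17\right) 1\right)^{3} = -109266831045 - \left(-17\right)^{3} = -109266831045 - -4913 = -109266831045 + 4913 = -109266826132$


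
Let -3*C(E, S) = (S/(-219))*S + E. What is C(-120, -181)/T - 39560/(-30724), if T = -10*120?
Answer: 7343782079/6055700400 ≈ 1.2127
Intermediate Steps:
T = -1200
C(E, S) = -E/3 + S²/657 (C(E, S) = -((S/(-219))*S + E)/3 = -((S*(-1/219))*S + E)/3 = -((-S/219)*S + E)/3 = -(-S²/219 + E)/3 = -(E - S²/219)/3 = -E/3 + S²/657)
C(-120, -181)/T - 39560/(-30724) = (-⅓*(-120) + (1/657)*(-181)²)/(-1200) - 39560/(-30724) = (40 + (1/657)*32761)*(-1/1200) - 39560*(-1/30724) = (40 + 32761/657)*(-1/1200) + 9890/7681 = (59041/657)*(-1/1200) + 9890/7681 = -59041/788400 + 9890/7681 = 7343782079/6055700400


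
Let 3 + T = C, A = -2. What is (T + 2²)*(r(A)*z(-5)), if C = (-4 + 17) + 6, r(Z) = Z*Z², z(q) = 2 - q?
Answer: -1120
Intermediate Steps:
r(Z) = Z³
C = 19 (C = 13 + 6 = 19)
T = 16 (T = -3 + 19 = 16)
(T + 2²)*(r(A)*z(-5)) = (16 + 2²)*((-2)³*(2 - 1*(-5))) = (16 + 4)*(-8*(2 + 5)) = 20*(-8*7) = 20*(-56) = -1120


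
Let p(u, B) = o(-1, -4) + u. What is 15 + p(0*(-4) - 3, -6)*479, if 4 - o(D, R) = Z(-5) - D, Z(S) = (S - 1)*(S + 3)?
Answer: -5733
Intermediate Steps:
Z(S) = (-1 + S)*(3 + S)
o(D, R) = -8 + D (o(D, R) = 4 - ((-3 + (-5)² + 2*(-5)) - D) = 4 - ((-3 + 25 - 10) - D) = 4 - (12 - D) = 4 + (-12 + D) = -8 + D)
p(u, B) = -9 + u (p(u, B) = (-8 - 1) + u = -9 + u)
15 + p(0*(-4) - 3, -6)*479 = 15 + (-9 + (0*(-4) - 3))*479 = 15 + (-9 + (0 - 3))*479 = 15 + (-9 - 3)*479 = 15 - 12*479 = 15 - 5748 = -5733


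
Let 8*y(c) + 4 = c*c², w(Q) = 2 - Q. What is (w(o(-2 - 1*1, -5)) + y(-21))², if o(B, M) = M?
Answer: 84805681/64 ≈ 1.3251e+6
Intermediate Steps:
y(c) = -½ + c³/8 (y(c) = -½ + (c*c²)/8 = -½ + c³/8)
(w(o(-2 - 1*1, -5)) + y(-21))² = ((2 - 1*(-5)) + (-½ + (⅛)*(-21)³))² = ((2 + 5) + (-½ + (⅛)*(-9261)))² = (7 + (-½ - 9261/8))² = (7 - 9265/8)² = (-9209/8)² = 84805681/64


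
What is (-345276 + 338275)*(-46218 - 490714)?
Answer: 3759060932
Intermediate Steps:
(-345276 + 338275)*(-46218 - 490714) = -7001*(-536932) = 3759060932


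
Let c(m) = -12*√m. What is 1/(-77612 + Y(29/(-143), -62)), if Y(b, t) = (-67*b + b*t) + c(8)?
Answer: -1586552825/123094008743377 + 490776*√2/123094008743377 ≈ -1.2883e-5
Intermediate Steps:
Y(b, t) = -67*b - 24*√2 + b*t (Y(b, t) = (-67*b + b*t) - 24*√2 = -67*b - 24*√2 + b*t)
1/(-77612 + Y(29/(-143), -62)) = 1/(-77612 + (-1943/(-143) - 24*√2 + (29/(-143))*(-62))) = 1/(-77612 + (-1943*(-1)/143 - 24*√2 + (29*(-1/143))*(-62))) = 1/(-77612 + (-67*(-29/143) - 24*√2 - 29/143*(-62))) = 1/(-77612 + (1943/143 - 24*√2 + 1798/143)) = 1/(-77612 + (3741/143 - 24*√2)) = 1/(-11094775/143 - 24*√2)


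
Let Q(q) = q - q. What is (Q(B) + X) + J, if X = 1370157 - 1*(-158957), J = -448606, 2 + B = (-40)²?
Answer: 1080508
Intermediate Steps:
B = 1598 (B = -2 + (-40)² = -2 + 1600 = 1598)
Q(q) = 0
X = 1529114 (X = 1370157 + 158957 = 1529114)
(Q(B) + X) + J = (0 + 1529114) - 448606 = 1529114 - 448606 = 1080508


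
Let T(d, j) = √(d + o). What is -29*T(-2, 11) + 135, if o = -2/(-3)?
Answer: 135 - 58*I*√3/3 ≈ 135.0 - 33.486*I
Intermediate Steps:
o = ⅔ (o = -2*(-⅓) = ⅔ ≈ 0.66667)
T(d, j) = √(⅔ + d) (T(d, j) = √(d + ⅔) = √(⅔ + d))
-29*T(-2, 11) + 135 = -29*√(6 + 9*(-2))/3 + 135 = -29*√(6 - 18)/3 + 135 = -29*√(-12)/3 + 135 = -29*2*I*√3/3 + 135 = -58*I*√3/3 + 135 = 135 - 58*I*√3/3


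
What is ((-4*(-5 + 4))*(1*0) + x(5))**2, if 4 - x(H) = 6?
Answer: 4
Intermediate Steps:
x(H) = -2 (x(H) = 4 - 1*6 = 4 - 6 = -2)
((-4*(-5 + 4))*(1*0) + x(5))**2 = ((-4*(-5 + 4))*(1*0) - 2)**2 = (-4*(-1)*0 - 2)**2 = (4*0 - 2)**2 = (0 - 2)**2 = (-2)**2 = 4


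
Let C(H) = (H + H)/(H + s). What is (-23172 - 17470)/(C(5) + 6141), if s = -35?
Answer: -60963/9211 ≈ -6.6185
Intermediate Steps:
C(H) = 2*H/(-35 + H) (C(H) = (H + H)/(H - 35) = (2*H)/(-35 + H) = 2*H/(-35 + H))
(-23172 - 17470)/(C(5) + 6141) = (-23172 - 17470)/(2*5/(-35 + 5) + 6141) = -40642/(2*5/(-30) + 6141) = -40642/(2*5*(-1/30) + 6141) = -40642/(-1/3 + 6141) = -40642/18422/3 = -40642*3/18422 = -60963/9211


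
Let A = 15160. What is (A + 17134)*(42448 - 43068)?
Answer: -20022280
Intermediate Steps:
(A + 17134)*(42448 - 43068) = (15160 + 17134)*(42448 - 43068) = 32294*(-620) = -20022280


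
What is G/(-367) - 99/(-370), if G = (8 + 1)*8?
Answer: 9693/135790 ≈ 0.071382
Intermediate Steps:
G = 72 (G = 9*8 = 72)
G/(-367) - 99/(-370) = 72/(-367) - 99/(-370) = 72*(-1/367) - 99*(-1/370) = -72/367 + 99/370 = 9693/135790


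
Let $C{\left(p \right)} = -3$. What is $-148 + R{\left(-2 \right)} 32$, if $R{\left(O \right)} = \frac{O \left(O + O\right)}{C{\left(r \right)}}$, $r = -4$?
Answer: $- \frac{700}{3} \approx -233.33$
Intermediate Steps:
$R{\left(O \right)} = - \frac{2 O^{2}}{3}$ ($R{\left(O \right)} = \frac{O \left(O + O\right)}{-3} = O 2 O \left(- \frac{1}{3}\right) = 2 O^{2} \left(- \frac{1}{3}\right) = - \frac{2 O^{2}}{3}$)
$-148 + R{\left(-2 \right)} 32 = -148 + - \frac{2 \left(-2\right)^{2}}{3} \cdot 32 = -148 + \left(- \frac{2}{3}\right) 4 \cdot 32 = -148 - \frac{256}{3} = - \frac{700}{3}$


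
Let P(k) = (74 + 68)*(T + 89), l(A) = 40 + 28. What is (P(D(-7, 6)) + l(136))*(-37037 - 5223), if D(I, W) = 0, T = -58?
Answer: -188902200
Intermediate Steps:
l(A) = 68
P(k) = 4402 (P(k) = (74 + 68)*(-58 + 89) = 142*31 = 4402)
(P(D(-7, 6)) + l(136))*(-37037 - 5223) = (4402 + 68)*(-37037 - 5223) = 4470*(-42260) = -188902200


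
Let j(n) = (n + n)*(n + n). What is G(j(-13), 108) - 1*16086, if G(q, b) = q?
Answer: -15410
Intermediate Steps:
j(n) = 4*n**2 (j(n) = (2*n)*(2*n) = 4*n**2)
G(j(-13), 108) - 1*16086 = 4*(-13)**2 - 1*16086 = 4*169 - 16086 = 676 - 16086 = -15410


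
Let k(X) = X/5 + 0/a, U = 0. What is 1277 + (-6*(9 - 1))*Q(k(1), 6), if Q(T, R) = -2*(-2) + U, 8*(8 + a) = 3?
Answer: 1085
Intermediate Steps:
a = -61/8 (a = -8 + (⅛)*3 = -8 + 3/8 = -61/8 ≈ -7.6250)
k(X) = X/5 (k(X) = X/5 + 0/(-61/8) = X*(⅕) + 0*(-8/61) = X/5 + 0 = X/5)
Q(T, R) = 4 (Q(T, R) = -2*(-2) + 0 = 4 + 0 = 4)
1277 + (-6*(9 - 1))*Q(k(1), 6) = 1277 - 6*(9 - 1)*4 = 1277 - 6*8*4 = 1277 - 48*4 = 1277 - 192 = 1085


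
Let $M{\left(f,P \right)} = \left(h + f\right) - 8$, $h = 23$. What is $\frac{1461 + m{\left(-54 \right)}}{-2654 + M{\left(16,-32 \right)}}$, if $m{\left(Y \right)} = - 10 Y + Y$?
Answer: $- \frac{1947}{2623} \approx -0.74228$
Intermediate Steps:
$M{\left(f,P \right)} = 15 + f$ ($M{\left(f,P \right)} = \left(23 + f\right) - 8 = 15 + f$)
$m{\left(Y \right)} = - 9 Y$
$\frac{1461 + m{\left(-54 \right)}}{-2654 + M{\left(16,-32 \right)}} = \frac{1461 - -486}{-2654 + \left(15 + 16\right)} = \frac{1461 + 486}{-2654 + 31} = \frac{1947}{-2623} = 1947 \left(- \frac{1}{2623}\right) = - \frac{1947}{2623}$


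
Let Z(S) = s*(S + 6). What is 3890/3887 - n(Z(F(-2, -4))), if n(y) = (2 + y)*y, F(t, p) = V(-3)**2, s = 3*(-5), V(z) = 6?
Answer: -1537848790/3887 ≈ -3.9564e+5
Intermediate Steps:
s = -15
F(t, p) = 36 (F(t, p) = 6**2 = 36)
Z(S) = -90 - 15*S (Z(S) = -15*(S + 6) = -15*(6 + S) = -90 - 15*S)
n(y) = y*(2 + y)
3890/3887 - n(Z(F(-2, -4))) = 3890/3887 - (-90 - 15*36)*(2 + (-90 - 15*36)) = 3890*(1/3887) - (-90 - 540)*(2 + (-90 - 540)) = 3890/3887 - (-630)*(2 - 630) = 3890/3887 - (-630)*(-628) = 3890/3887 - 1*395640 = 3890/3887 - 395640 = -1537848790/3887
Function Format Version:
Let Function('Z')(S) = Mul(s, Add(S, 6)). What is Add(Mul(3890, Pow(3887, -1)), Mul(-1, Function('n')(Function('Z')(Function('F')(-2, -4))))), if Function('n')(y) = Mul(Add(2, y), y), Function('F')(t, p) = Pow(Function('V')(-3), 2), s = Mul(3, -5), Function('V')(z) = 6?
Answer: Rational(-1537848790, 3887) ≈ -3.9564e+5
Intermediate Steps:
s = -15
Function('F')(t, p) = 36 (Function('F')(t, p) = Pow(6, 2) = 36)
Function('Z')(S) = Add(-90, Mul(-15, S)) (Function('Z')(S) = Mul(-15, Add(S, 6)) = Mul(-15, Add(6, S)) = Add(-90, Mul(-15, S)))
Function('n')(y) = Mul(y, Add(2, y))
Add(Mul(3890, Pow(3887, -1)), Mul(-1, Function('n')(Function('Z')(Function('F')(-2, -4))))) = Add(Mul(3890, Pow(3887, -1)), Mul(-1, Mul(Add(-90, Mul(-15, 36)), Add(2, Add(-90, Mul(-15, 36)))))) = Add(Mul(3890, Rational(1, 3887)), Mul(-1, Mul(Add(-90, -540), Add(2, Add(-90, -540))))) = Add(Rational(3890, 3887), Mul(-1, Mul(-630, Add(2, -630)))) = Add(Rational(3890, 3887), Mul(-1, Mul(-630, -628))) = Add(Rational(3890, 3887), Mul(-1, 395640)) = Add(Rational(3890, 3887), -395640) = Rational(-1537848790, 3887)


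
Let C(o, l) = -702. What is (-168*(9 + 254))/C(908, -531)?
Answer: 7364/117 ≈ 62.940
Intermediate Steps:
(-168*(9 + 254))/C(908, -531) = -168*(9 + 254)/(-702) = -168*263*(-1/702) = -44184*(-1/702) = 7364/117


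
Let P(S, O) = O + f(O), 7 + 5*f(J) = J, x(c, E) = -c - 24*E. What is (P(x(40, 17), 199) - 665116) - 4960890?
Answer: -28128843/5 ≈ -5.6258e+6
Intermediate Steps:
f(J) = -7/5 + J/5
P(S, O) = -7/5 + 6*O/5 (P(S, O) = O + (-7/5 + O/5) = -7/5 + 6*O/5)
(P(x(40, 17), 199) - 665116) - 4960890 = ((-7/5 + (6/5)*199) - 665116) - 4960890 = ((-7/5 + 1194/5) - 665116) - 4960890 = (1187/5 - 665116) - 4960890 = -3324393/5 - 4960890 = -28128843/5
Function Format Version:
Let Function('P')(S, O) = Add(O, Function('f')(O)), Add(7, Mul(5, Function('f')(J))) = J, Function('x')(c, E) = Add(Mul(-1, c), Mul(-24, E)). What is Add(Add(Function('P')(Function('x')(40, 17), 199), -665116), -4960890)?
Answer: Rational(-28128843, 5) ≈ -5.6258e+6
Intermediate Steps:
Function('f')(J) = Add(Rational(-7, 5), Mul(Rational(1, 5), J))
Function('P')(S, O) = Add(Rational(-7, 5), Mul(Rational(6, 5), O)) (Function('P')(S, O) = Add(O, Add(Rational(-7, 5), Mul(Rational(1, 5), O))) = Add(Rational(-7, 5), Mul(Rational(6, 5), O)))
Add(Add(Function('P')(Function('x')(40, 17), 199), -665116), -4960890) = Add(Add(Add(Rational(-7, 5), Mul(Rational(6, 5), 199)), -665116), -4960890) = Add(Add(Add(Rational(-7, 5), Rational(1194, 5)), -665116), -4960890) = Add(Add(Rational(1187, 5), -665116), -4960890) = Add(Rational(-3324393, 5), -4960890) = Rational(-28128843, 5)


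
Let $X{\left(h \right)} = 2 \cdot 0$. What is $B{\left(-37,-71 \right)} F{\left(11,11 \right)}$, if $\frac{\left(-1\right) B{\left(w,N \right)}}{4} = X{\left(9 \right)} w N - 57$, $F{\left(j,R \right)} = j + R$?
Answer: $5016$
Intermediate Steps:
$X{\left(h \right)} = 0$
$F{\left(j,R \right)} = R + j$
$B{\left(w,N \right)} = 228$ ($B{\left(w,N \right)} = - 4 \left(0 w N - 57\right) = - 4 \left(0 N - 57\right) = - 4 \left(0 - 57\right) = \left(-4\right) \left(-57\right) = 228$)
$B{\left(-37,-71 \right)} F{\left(11,11 \right)} = 228 \left(11 + 11\right) = 228 \cdot 22 = 5016$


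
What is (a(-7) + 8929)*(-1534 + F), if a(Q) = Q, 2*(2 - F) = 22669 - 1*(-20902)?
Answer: -208038735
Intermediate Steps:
F = -43567/2 (F = 2 - (22669 - 1*(-20902))/2 = 2 - (22669 + 20902)/2 = 2 - ½*43571 = 2 - 43571/2 = -43567/2 ≈ -21784.)
(a(-7) + 8929)*(-1534 + F) = (-7 + 8929)*(-1534 - 43567/2) = 8922*(-46635/2) = -208038735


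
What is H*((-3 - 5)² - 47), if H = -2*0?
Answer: 0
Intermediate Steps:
H = 0
H*((-3 - 5)² - 47) = 0*((-3 - 5)² - 47) = 0*((-8)² - 47) = 0*(64 - 47) = 0*17 = 0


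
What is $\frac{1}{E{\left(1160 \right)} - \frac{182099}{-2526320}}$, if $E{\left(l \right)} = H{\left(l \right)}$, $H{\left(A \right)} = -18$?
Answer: $- \frac{2526320}{45291661} \approx -0.055779$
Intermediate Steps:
$E{\left(l \right)} = -18$
$\frac{1}{E{\left(1160 \right)} - \frac{182099}{-2526320}} = \frac{1}{-18 - \frac{182099}{-2526320}} = \frac{1}{-18 - - \frac{182099}{2526320}} = \frac{1}{-18 + \frac{182099}{2526320}} = \frac{1}{- \frac{45291661}{2526320}} = - \frac{2526320}{45291661}$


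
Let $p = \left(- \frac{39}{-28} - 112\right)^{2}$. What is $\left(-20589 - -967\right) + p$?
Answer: $- \frac{5792239}{784} \approx -7388.1$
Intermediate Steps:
$p = \frac{9591409}{784}$ ($p = \left(\left(-39\right) \left(- \frac{1}{28}\right) - 112\right)^{2} = \left(\frac{39}{28} - 112\right)^{2} = \left(- \frac{3097}{28}\right)^{2} = \frac{9591409}{784} \approx 12234.0$)
$\left(-20589 - -967\right) + p = \left(-20589 - -967\right) + \frac{9591409}{784} = \left(-20589 + 967\right) + \frac{9591409}{784} = -19622 + \frac{9591409}{784} = - \frac{5792239}{784}$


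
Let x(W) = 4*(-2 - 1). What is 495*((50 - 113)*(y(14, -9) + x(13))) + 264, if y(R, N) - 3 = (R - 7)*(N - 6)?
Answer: 3555354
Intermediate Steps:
x(W) = -12 (x(W) = 4*(-3) = -12)
y(R, N) = 3 + (-7 + R)*(-6 + N) (y(R, N) = 3 + (R - 7)*(N - 6) = 3 + (-7 + R)*(-6 + N))
495*((50 - 113)*(y(14, -9) + x(13))) + 264 = 495*((50 - 113)*((45 - 7*(-9) - 6*14 - 9*14) - 12)) + 264 = 495*(-63*((45 + 63 - 84 - 126) - 12)) + 264 = 495*(-63*(-102 - 12)) + 264 = 495*(-63*(-114)) + 264 = 495*7182 + 264 = 3555090 + 264 = 3555354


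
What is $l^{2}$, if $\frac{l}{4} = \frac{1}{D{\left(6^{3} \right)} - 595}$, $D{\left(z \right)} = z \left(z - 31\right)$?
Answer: $\frac{16}{1549603225} \approx 1.0325 \cdot 10^{-8}$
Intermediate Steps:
$D{\left(z \right)} = z \left(-31 + z\right)$
$l = \frac{4}{39365}$ ($l = \frac{4}{6^{3} \left(-31 + 6^{3}\right) - 595} = \frac{4}{216 \left(-31 + 216\right) - 595} = \frac{4}{216 \cdot 185 - 595} = \frac{4}{39960 - 595} = \frac{4}{39365} \approx 0.00010161$)
$l^{2} = \left(\frac{4}{39365}\right)^{2} = \frac{16}{1549603225}$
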